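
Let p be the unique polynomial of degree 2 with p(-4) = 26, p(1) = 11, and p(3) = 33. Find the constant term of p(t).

6

Write p(t) = at^2 + bt + c. Substituting each data point gives a linear system:
  16a - 4b + c = 26
  a + b + c = 11
  9a + 3b + c = 33
Solving the system yields a = 2, b = 3, c = 6.
So p(t) = 2t² + 3t + 6.
The constant term is 6.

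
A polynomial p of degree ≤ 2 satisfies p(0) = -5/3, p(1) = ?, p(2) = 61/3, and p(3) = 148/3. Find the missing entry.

10/3

The 3 known points determine the degree-2 polynomial uniquely.
Write p(s) = as^2 + bs + c. Substituting each data point gives a linear system:
  c = -5/3
  4a + 2b + c = 61/3
  9a + 3b + c = 148/3
Solving the system yields a = 6, b = -1, c = -5/3.
So p(s) = 6s^2 - s - 5/3.
Then p(1) = 10/3.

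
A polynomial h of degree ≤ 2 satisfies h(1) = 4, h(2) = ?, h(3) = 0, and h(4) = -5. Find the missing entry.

The 3 known points determine the degree-2 polynomial uniquely.
Write h(x) = ax^2 + bx + c. Substituting each data point gives a linear system:
  a + b + c = 4
  9a + 3b + c = 0
  16a + 4b + c = -5
Solving the system yields a = -1, b = 2, c = 3.
So h(x) = -x^2 + 2x + 3.
Then h(2) = 3.

3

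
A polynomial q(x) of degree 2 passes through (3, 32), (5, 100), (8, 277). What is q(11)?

Write q(x) = ax^2 + bx + c. Substituting each data point gives a linear system:
  9a + 3b + c = 32
  25a + 5b + c = 100
  64a + 8b + c = 277
Solving the system yields a = 5, b = -6, c = 5.
So q(x) = 5x^2 - 6x + 5.
Then q(11) = 544.

544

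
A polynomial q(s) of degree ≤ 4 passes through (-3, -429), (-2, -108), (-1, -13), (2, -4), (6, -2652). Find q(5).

-1165

Using the Lagrange interpolation formula with nodes -3, -2, -1, 2, 6:
  L_0(s) = (s + 2)(s + 1)(s - 2)(s - 6) / 90
  L_1(s) = (s + 3)(s + 1)(s - 2)(s - 6) / -32
  L_2(s) = (s + 3)(s + 2)(s - 2)(s - 6) / 42
  L_3(s) = (s + 3)(s + 2)(s + 1)(s - 6) / -240
  L_4(s) = (s + 3)(s + 2)(s + 1)(s - 2) / 2016
Then q(s) = -429·L_0(s) - 108·L_1(s) - 13·L_2(s) - 4·L_3(s) - 2652·L_4(s).
Expanding and collecting terms gives q(s) = -3s^4 + 6s^3 - 2s^2 + 2s.
Evaluating at s = 5: q(5) = -1165.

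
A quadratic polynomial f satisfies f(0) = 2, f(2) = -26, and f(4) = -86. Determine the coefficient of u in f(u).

-6

Write f(u) = au^2 + bu + c. Substituting each data point gives a linear system:
  c = 2
  4a + 2b + c = -26
  16a + 4b + c = -86
Solving the system yields a = -4, b = -6, c = 2.
So f(u) = -4u^2 - 6u + 2.
The coefficient of u is -6.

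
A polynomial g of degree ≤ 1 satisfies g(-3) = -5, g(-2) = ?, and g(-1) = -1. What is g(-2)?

-3

The 2 known points determine the degree-1 polynomial uniquely.
Write g(t) = at + b. Substituting each data point gives a linear system:
  -3a + b = -5
  -a + b = -1
Solving the system yields a = 2, b = 1.
So g(t) = 2t + 1.
Then g(-2) = -3.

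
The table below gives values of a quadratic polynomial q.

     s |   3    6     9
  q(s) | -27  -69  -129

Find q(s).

q(s) = -s^2 - 5s - 3

Using the Lagrange interpolation formula with nodes 3, 6, 9:
  L_0(s) = (s - 6)(s - 9) / 18
  L_1(s) = (s - 3)(s - 9) / -9
  L_2(s) = (s - 3)(s - 6) / 18
Then q(s) = -27·L_0(s) - 69·L_1(s) - 129·L_2(s).
Expanding and collecting terms gives q(s) = -s² - 5s - 3.
Check: q(9) = -129. ✓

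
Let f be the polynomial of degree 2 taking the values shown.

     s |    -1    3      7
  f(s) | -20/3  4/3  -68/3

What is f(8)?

Using the Lagrange interpolation formula with nodes -1, 3, 7:
  L_0(s) = (s - 3)(s - 7) / 32
  L_1(s) = (s + 1)(s - 7) / -16
  L_2(s) = (s + 1)(s - 3) / 32
Then f(s) = -20/3·L_0(s) + 4/3·L_1(s) - 68/3·L_2(s).
Expanding and collecting terms gives f(s) = -s² + 4s - 5/3.
Evaluating at s = 8: f(8) = -101/3.

-101/3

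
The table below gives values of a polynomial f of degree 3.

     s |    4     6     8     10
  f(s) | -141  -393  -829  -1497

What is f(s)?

f(s) = -s^3 - 5s^2 + 3

Write f(s) = as^3 + bs^2 + cs + d. Substituting each data point gives a linear system:
  64a + 16b + 4c + d = -141
  216a + 36b + 6c + d = -393
  512a + 64b + 8c + d = -829
  1000a + 100b + 10c + d = -1497
Solving the system yields a = -1, b = -5, c = 0, d = 3.
So f(s) = -s^3 - 5s^2 + 3.
Check: f(10) = -1497. ✓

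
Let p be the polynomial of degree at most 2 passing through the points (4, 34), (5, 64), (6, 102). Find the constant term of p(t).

-6

Write p(t) = at^2 + bt + c. Substituting each data point gives a linear system:
  16a + 4b + c = 34
  25a + 5b + c = 64
  36a + 6b + c = 102
Solving the system yields a = 4, b = -6, c = -6.
So p(t) = 4t^2 - 6t - 6.
The constant term is -6.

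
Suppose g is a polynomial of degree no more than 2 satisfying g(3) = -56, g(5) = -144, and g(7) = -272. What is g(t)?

Using the Lagrange interpolation formula with nodes 3, 5, 7:
  L_0(t) = (t - 5)(t - 7) / 8
  L_1(t) = (t - 3)(t - 7) / -4
  L_2(t) = (t - 3)(t - 5) / 8
Then g(t) = -56·L_0(t) - 144·L_1(t) - 272·L_2(t).
Expanding and collecting terms gives g(t) = -5t² - 4t + 1.
Check: g(5) = -144. ✓

g(t) = -5t^2 - 4t + 1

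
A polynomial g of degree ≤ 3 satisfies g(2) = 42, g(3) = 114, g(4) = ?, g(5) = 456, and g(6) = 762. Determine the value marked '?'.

246

The 4 known points determine the degree-3 polynomial uniquely.
Write g(u) = au^3 + bu^2 + cu + d. Substituting each data point gives a linear system:
  8a + 4b + 2c + d = 42
  27a + 9b + 3c + d = 114
  125a + 25b + 5c + d = 456
  216a + 36b + 6c + d = 762
Solving the system yields a = 3, b = 3, c = 0, d = 6.
So g(u) = 3u^3 + 3u^2 + 6.
Then g(4) = 246.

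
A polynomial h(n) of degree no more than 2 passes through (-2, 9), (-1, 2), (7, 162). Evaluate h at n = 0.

Using the Lagrange interpolation formula with nodes -2, -1, 7:
  L_0(n) = (n + 1)(n - 7) / 9
  L_1(n) = (n + 2)(n - 7) / -8
  L_2(n) = (n + 2)(n + 1) / 72
Then h(n) = 9·L_0(n) + 2·L_1(n) + 162·L_2(n).
Expanding and collecting terms gives h(n) = 3n² + 2n + 1.
Evaluating at n = 0: h(0) = 1.

1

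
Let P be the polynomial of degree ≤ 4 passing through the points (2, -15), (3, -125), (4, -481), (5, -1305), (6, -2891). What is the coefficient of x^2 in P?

Write P(x) = ax^4 + bx^3 + cx^2 + dx + e. Substituting each data point gives a linear system:
  16a + 8b + 4c + 2d + e = -15
  81a + 27b + 9c + 3d + e = -125
  256a + 64b + 16c + 4d + e = -481
  625a + 125b + 25c + 5d + e = -1305
  1296a + 216b + 36c + 6d + e = -2891
Solving the system yields a = -3, b = 5, c = -3, d = 5, e = -5.
So P(x) = -3x^4 + 5x^3 - 3x^2 + 5x - 5.
The coefficient of x^2 is -3.

-3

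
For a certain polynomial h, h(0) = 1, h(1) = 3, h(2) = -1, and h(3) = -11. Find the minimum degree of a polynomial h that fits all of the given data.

Forward differences of the values at x = 0, 1, 2, 3:
  h  : 1  3  -1  -11
  Δ  : 2  -4  -10
  Δ^2: -6  -6
  Δ^3: 0
The second differences are constant (-6) and nonzero, while all higher differences vanish, so the minimal degree is 2.

2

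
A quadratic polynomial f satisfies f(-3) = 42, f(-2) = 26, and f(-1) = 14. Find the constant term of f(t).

6

Write f(t) = at^2 + bt + c. Substituting each data point gives a linear system:
  9a - 3b + c = 42
  4a - 2b + c = 26
  a - b + c = 14
Solving the system yields a = 2, b = -6, c = 6.
So f(t) = 2t² - 6t + 6.
The constant term is 6.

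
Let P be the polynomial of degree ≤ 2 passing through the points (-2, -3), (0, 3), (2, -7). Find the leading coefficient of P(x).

-2

Write P(x) = ax^2 + bx + c. Substituting each data point gives a linear system:
  4a - 2b + c = -3
  c = 3
  4a + 2b + c = -7
Solving the system yields a = -2, b = -1, c = 3.
So P(x) = -2x^2 - x + 3.
The leading coefficient is -2.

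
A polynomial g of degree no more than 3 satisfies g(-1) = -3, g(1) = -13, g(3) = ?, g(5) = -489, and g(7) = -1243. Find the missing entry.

On equispaced nodes a degree-3 polynomial has vanishing fourth forward difference, so
  g(-1) - 4·g(1) + 6·g(3) - 4·g(5) + g(7) = 0.
Substituting the known values and solving for g(3):
  6·g(3) = -762
  g(3) = -127.

-127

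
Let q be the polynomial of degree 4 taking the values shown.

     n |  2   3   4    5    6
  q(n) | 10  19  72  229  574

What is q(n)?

q(n) = n^4 - 4n^3 + 3n^2 + 5n + 4

Write q(n) = an^4 + bn^3 + cn^2 + dn + e. Substituting each data point gives a linear system:
  16a + 8b + 4c + 2d + e = 10
  81a + 27b + 9c + 3d + e = 19
  256a + 64b + 16c + 4d + e = 72
  625a + 125b + 25c + 5d + e = 229
  1296a + 216b + 36c + 6d + e = 574
Solving the system yields a = 1, b = -4, c = 3, d = 5, e = 4.
So q(n) = n^4 - 4n^3 + 3n^2 + 5n + 4.
Check: q(6) = 574. ✓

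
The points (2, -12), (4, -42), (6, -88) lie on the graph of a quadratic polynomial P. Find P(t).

P(t) = -2t^2 - 3t + 2

Using the Lagrange interpolation formula with nodes 2, 4, 6:
  L_0(t) = (t - 4)(t - 6) / 8
  L_1(t) = (t - 2)(t - 6) / -4
  L_2(t) = (t - 2)(t - 4) / 8
Then P(t) = -12·L_0(t) - 42·L_1(t) - 88·L_2(t).
Expanding and collecting terms gives P(t) = -2t^2 - 3t + 2.
Check: P(4) = -42. ✓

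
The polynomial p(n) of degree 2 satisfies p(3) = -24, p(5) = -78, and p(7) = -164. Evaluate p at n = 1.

Write p(n) = an^2 + bn + c. Substituting each data point gives a linear system:
  9a + 3b + c = -24
  25a + 5b + c = -78
  49a + 7b + c = -164
Solving the system yields a = -4, b = 5, c = -3.
So p(n) = -4n^2 + 5n - 3.
Then p(1) = -2.

-2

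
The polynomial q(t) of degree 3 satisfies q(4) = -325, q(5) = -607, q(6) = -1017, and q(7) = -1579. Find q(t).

Write q(t) = at^3 + bt^2 + ct + d. Substituting each data point gives a linear system:
  64a + 16b + 4c + d = -325
  125a + 25b + 5c + d = -607
  216a + 36b + 6c + d = -1017
  343a + 49b + 7c + d = -1579
Solving the system yields a = -4, b = -4, c = -2, d = 3.
So q(t) = -4t³ - 4t² - 2t + 3.
Check: q(7) = -1579. ✓

q(t) = -4t^3 - 4t^2 - 2t + 3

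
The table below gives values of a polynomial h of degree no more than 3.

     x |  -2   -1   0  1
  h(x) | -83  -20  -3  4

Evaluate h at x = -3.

Using the Lagrange interpolation formula with nodes -2, -1, 0, 1:
  L_0(x) = (x + 1)x(x - 1) / -6
  L_1(x) = (x + 2)x(x - 1) / 2
  L_2(x) = (x + 2)(x + 1)(x - 1) / -2
  L_3(x) = (x + 2)(x + 1)x / 6
Then h(x) = -83·L_0(x) - 20·L_1(x) - 3·L_2(x) + 4·L_3(x).
Expanding and collecting terms gives h(x) = 6x^3 - 5x^2 + 6x - 3.
Evaluating at x = -3: h(-3) = -228.

-228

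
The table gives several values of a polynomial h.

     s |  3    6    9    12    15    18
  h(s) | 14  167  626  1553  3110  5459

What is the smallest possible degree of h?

Forward differences of the values at s = 3, 6, 9, 12, 15, 18:
  h  : 14  167  626  1553  3110  5459
  Δ  : 153  459  927  1557  2349
  Δ^2: 306  468  630  792
  Δ^3: 162  162  162
  Δ^4: 0  0
  Δ^5: 0
The third differences are constant (162) and nonzero, while all higher differences vanish, so the minimal degree is 3.

3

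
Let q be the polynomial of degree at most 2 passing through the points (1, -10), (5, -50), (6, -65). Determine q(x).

q(x) = -x^2 - 4x - 5

Using the Lagrange interpolation formula with nodes 1, 5, 6:
  L_0(x) = (x - 5)(x - 6) / 20
  L_1(x) = (x - 1)(x - 6) / -4
  L_2(x) = (x - 1)(x - 5) / 5
Then q(x) = -10·L_0(x) - 50·L_1(x) - 65·L_2(x).
Expanding and collecting terms gives q(x) = -x^2 - 4x - 5.
Check: q(1) = -10. ✓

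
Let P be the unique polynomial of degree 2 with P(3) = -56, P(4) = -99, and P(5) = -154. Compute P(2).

-25

Write P(x) = ax^2 + bx + c. Substituting each data point gives a linear system:
  9a + 3b + c = -56
  16a + 4b + c = -99
  25a + 5b + c = -154
Solving the system yields a = -6, b = -1, c = 1.
So P(x) = -6x^2 - x + 1.
Then P(2) = -25.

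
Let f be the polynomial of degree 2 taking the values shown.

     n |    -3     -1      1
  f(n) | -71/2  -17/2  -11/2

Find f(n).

Write f(n) = an^2 + bn + c. Substituting each data point gives a linear system:
  9a - 3b + c = -71/2
  a - b + c = -17/2
  a + b + c = -11/2
Solving the system yields a = -3, b = 3/2, c = -4.
So f(n) = -3n² + (3/2)n - 4.
Check: f(-1) = -17/2. ✓

f(n) = -3n^2 + (3/2)n - 4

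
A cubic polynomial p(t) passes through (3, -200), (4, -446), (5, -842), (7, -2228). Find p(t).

Using the Lagrange interpolation formula with nodes 3, 4, 5, 7:
  L_0(t) = (t - 4)(t - 5)(t - 7) / -8
  L_1(t) = (t - 3)(t - 5)(t - 7) / 3
  L_2(t) = (t - 3)(t - 4)(t - 7) / -4
  L_3(t) = (t - 3)(t - 4)(t - 5) / 24
Then p(t) = -200·L_0(t) - 446·L_1(t) - 842·L_2(t) - 2228·L_3(t).
Expanding and collecting terms gives p(t) = -6t^3 - 3t^2 - 3t - 2.
Check: p(5) = -842. ✓

p(t) = -6t^3 - 3t^2 - 3t - 2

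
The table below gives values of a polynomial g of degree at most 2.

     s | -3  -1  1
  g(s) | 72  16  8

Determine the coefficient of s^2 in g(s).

6

Write g(s) = as^2 + bs + c. Substituting each data point gives a linear system:
  9a - 3b + c = 72
  a - b + c = 16
  a + b + c = 8
Solving the system yields a = 6, b = -4, c = 6.
So g(s) = 6s² - 4s + 6.
The leading coefficient is 6.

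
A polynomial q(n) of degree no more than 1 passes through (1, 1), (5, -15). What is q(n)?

q(n) = -4n + 5

Write q(n) = an + b. Substituting each data point gives a linear system:
  a + b = 1
  5a + b = -15
Solving the system yields a = -4, b = 5.
So q(n) = -4n + 5.
Check: q(1) = 1. ✓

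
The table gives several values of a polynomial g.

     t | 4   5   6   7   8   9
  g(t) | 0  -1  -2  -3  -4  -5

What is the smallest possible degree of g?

Forward differences of the values at t = 4, 5, 6, 7, 8, 9:
  g  : 0  -1  -2  -3  -4  -5
  Δ  : -1  -1  -1  -1  -1
  Δ^2: 0  0  0  0
  Δ^3: 0  0  0
  Δ^4: 0  0
  Δ^5: 0
The first differences are constant (-1) and nonzero, while all higher differences vanish, so the minimal degree is 1.

1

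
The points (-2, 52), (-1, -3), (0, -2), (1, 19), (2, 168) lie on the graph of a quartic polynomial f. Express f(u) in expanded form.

Using the Lagrange interpolation formula with nodes -2, -1, 0, 1, 2:
  L_0(u) = (u + 1)u(u - 1)(u - 2) / 24
  L_1(u) = (u + 2)u(u - 1)(u - 2) / -6
  L_2(u) = (u + 2)(u + 1)(u - 1)(u - 2) / 4
  L_3(u) = (u + 2)(u + 1)u(u - 2) / -6
  L_4(u) = (u + 2)(u + 1)u(u - 1) / 24
Then f(u) = 52·L_0(u) - 3·L_1(u) - 2·L_2(u) + 19·L_3(u) + 168·L_4(u).
Expanding and collecting terms gives f(u) = 6u^4 + 6u^3 + 4u^2 + 5u - 2.
Check: f(2) = 168. ✓

f(u) = 6u^4 + 6u^3 + 4u^2 + 5u - 2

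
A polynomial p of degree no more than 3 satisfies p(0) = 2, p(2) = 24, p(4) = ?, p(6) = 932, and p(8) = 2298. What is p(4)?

On equispaced nodes a degree-3 polynomial has vanishing fourth forward difference, so
  p(0) - 4·p(2) + 6·p(4) - 4·p(6) + p(8) = 0.
Substituting the known values and solving for p(4):
  6·p(4) = 1524
  p(4) = 254.

254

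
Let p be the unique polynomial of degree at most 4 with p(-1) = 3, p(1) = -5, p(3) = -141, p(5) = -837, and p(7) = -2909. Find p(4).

-377

Write p(s) = as^4 + bs^3 + cs^2 + ds + e. Substituting each data point gives a linear system:
  a - b + c - d + e = 3
  a + b + c + d + e = -5
  81a + 27b + 9c + 3d + e = -141
  625a + 125b + 25c + 5d + e = -837
  2401a + 343b + 49c + 7d + e = -2909
Solving the system yields a = -1, b = -1, c = -3, d = -3, e = 3.
So p(s) = -s^4 - s^3 - 3s^2 - 3s + 3.
Then p(4) = -377.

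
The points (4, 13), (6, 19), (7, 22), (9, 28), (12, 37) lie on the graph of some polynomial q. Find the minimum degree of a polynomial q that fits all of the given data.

Divided differences on the nodes 4, 6, 7, 9, 12:
  order 0: 13  19  22  28  37
  order 1: 3  3  3  3
  order 2: 0  0  0
  order 3: 0  0
  order 4: 0
The order-1 divided differences are all 3 (nonzero) and every higher order vanishes, so the data lies on a polynomial of degree exactly 1.

1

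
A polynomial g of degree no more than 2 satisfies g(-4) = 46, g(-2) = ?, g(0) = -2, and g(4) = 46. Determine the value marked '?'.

The 3 known points determine the degree-2 polynomial uniquely.
Write g(t) = at^2 + bt + c. Substituting each data point gives a linear system:
  16a - 4b + c = 46
  c = -2
  16a + 4b + c = 46
Solving the system yields a = 3, b = 0, c = -2.
So g(t) = 3t^2 - 2.
Then g(-2) = 10.

10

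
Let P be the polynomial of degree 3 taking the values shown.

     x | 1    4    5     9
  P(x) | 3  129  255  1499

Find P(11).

Write P(x) = ax^3 + bx^2 + cx + d. Substituting each data point gives a linear system:
  a + b + c + d = 3
  64a + 16b + 4c + d = 129
  125a + 25b + 5c + d = 255
  729a + 81b + 9c + d = 1499
Solving the system yields a = 2, b = 1, c = -5, d = 5.
So P(x) = 2x^3 + x^2 - 5x + 5.
Then P(11) = 2733.

2733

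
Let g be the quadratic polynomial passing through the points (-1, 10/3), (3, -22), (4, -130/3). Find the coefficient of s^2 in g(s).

-3

Write g(s) = as^2 + bs + c. Substituting each data point gives a linear system:
  a - b + c = 10/3
  9a + 3b + c = -22
  16a + 4b + c = -130/3
Solving the system yields a = -3, b = -1/3, c = 6.
So g(s) = -3s^2 - (1/3)s + 6.
The leading coefficient is -3.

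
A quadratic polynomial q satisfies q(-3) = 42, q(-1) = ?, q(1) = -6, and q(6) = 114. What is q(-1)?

2

The 3 known points determine the degree-2 polynomial uniquely.
Write q(t) = at^2 + bt + c. Substituting each data point gives a linear system:
  9a - 3b + c = 42
  a + b + c = -6
  36a + 6b + c = 114
Solving the system yields a = 4, b = -4, c = -6.
So q(t) = 4t^2 - 4t - 6.
Then q(-1) = 2.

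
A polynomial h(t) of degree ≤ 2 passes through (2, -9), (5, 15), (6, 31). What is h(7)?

51

Write h(t) = at^2 + bt + c. Substituting each data point gives a linear system:
  4a + 2b + c = -9
  25a + 5b + c = 15
  36a + 6b + c = 31
Solving the system yields a = 2, b = -6, c = -5.
So h(t) = 2t² - 6t - 5.
Then h(7) = 51.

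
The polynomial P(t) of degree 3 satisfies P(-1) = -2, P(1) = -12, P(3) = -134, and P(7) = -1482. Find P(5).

-560

Write P(t) = at^3 + bt^2 + ct + d. Substituting each data point gives a linear system:
  -a + b - c + d = -2
  a + b + c + d = -12
  27a + 9b + 3c + d = -134
  343a + 49b + 7c + d = -1482
Solving the system yields a = -4, b = -2, c = -1, d = -5.
So P(t) = -4t^3 - 2t^2 - t - 5.
Then P(5) = -560.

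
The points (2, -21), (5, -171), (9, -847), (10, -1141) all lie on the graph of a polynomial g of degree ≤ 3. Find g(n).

g(n) = -n^3 - n^2 - 4n - 1

Using the Lagrange interpolation formula with nodes 2, 5, 9, 10:
  L_0(n) = (n - 5)(n - 9)(n - 10) / -168
  L_1(n) = (n - 2)(n - 9)(n - 10) / 60
  L_2(n) = (n - 2)(n - 5)(n - 10) / -28
  L_3(n) = (n - 2)(n - 5)(n - 9) / 40
Then g(n) = -21·L_0(n) - 171·L_1(n) - 847·L_2(n) - 1141·L_3(n).
Expanding and collecting terms gives g(n) = -n^3 - n^2 - 4n - 1.
Check: g(10) = -1141. ✓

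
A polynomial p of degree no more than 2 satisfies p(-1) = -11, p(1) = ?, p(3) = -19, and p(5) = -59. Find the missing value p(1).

-3

On equispaced nodes a degree-2 polynomial has vanishing third forward difference, so
  - p(-1) + 3·p(1) - 3·p(3) + p(5) = 0.
Substituting the known values and solving for p(1):
  3·p(1) = -9
  p(1) = -3.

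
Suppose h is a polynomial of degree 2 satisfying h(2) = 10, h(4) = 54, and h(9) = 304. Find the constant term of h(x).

Write h(x) = ax^2 + bx + c. Substituting each data point gives a linear system:
  4a + 2b + c = 10
  16a + 4b + c = 54
  81a + 9b + c = 304
Solving the system yields a = 4, b = -2, c = -2.
So h(x) = 4x^2 - 2x - 2.
The constant term is -2.

-2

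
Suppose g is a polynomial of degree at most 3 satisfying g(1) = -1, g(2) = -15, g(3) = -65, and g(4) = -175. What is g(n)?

g(n) = -4n^3 + 6n^2 - 4n + 1

Write g(n) = an^3 + bn^2 + cn + d. Substituting each data point gives a linear system:
  a + b + c + d = -1
  8a + 4b + 2c + d = -15
  27a + 9b + 3c + d = -65
  64a + 16b + 4c + d = -175
Solving the system yields a = -4, b = 6, c = -4, d = 1.
So g(n) = -4n^3 + 6n^2 - 4n + 1.
Check: g(3) = -65. ✓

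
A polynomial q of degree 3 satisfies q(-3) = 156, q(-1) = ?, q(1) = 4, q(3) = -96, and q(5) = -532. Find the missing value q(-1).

The 4 known points determine the degree-3 polynomial uniquely.
Write q(x) = ax^3 + bx^2 + cx + d. Substituting each data point gives a linear system:
  -27a + 9b - 3c + d = 156
  a + b + c + d = 4
  27a + 9b + 3c + d = -96
  125a + 25b + 5c + d = -532
Solving the system yields a = -5, b = 3, c = 3, d = 3.
So q(x) = -5x³ + 3x² + 3x + 3.
Then q(-1) = 8.

8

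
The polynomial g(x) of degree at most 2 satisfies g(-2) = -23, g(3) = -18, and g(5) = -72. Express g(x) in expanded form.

g(x) = -4x^2 + 5x + 3

Write g(x) = ax^2 + bx + c. Substituting each data point gives a linear system:
  4a - 2b + c = -23
  9a + 3b + c = -18
  25a + 5b + c = -72
Solving the system yields a = -4, b = 5, c = 3.
So g(x) = -4x² + 5x + 3.
Check: g(3) = -18. ✓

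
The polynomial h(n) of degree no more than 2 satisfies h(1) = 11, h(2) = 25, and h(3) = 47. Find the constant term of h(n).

Write h(n) = an^2 + bn + c. Substituting each data point gives a linear system:
  a + b + c = 11
  4a + 2b + c = 25
  9a + 3b + c = 47
Solving the system yields a = 4, b = 2, c = 5.
So h(n) = 4n^2 + 2n + 5.
The constant term is 5.

5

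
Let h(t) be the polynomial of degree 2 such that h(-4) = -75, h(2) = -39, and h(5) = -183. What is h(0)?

Write h(t) = at^2 + bt + c. Substituting each data point gives a linear system:
  16a - 4b + c = -75
  4a + 2b + c = -39
  25a + 5b + c = -183
Solving the system yields a = -6, b = -6, c = -3.
So h(t) = -6t^2 - 6t - 3.
Then h(0) = -3.

-3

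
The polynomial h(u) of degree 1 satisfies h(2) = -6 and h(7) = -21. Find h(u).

Using the Lagrange interpolation formula with nodes 2, 7:
  L_0(u) = (u - 7) / -5
  L_1(u) = (u - 2) / 5
Then h(u) = -6·L_0(u) - 21·L_1(u).
Expanding and collecting terms gives h(u) = -3u.
Check: h(7) = -21. ✓

h(u) = -3u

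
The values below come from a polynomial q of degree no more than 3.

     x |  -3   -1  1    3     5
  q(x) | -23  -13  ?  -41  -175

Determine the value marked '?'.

-3

The 4 known points determine the degree-3 polynomial uniquely.
Write q(x) = ax^3 + bx^2 + cx + d. Substituting each data point gives a linear system:
  -27a + 9b - 3c + d = -23
  -a + b - c + d = -13
  27a + 9b + 3c + d = -41
  125a + 25b + 5c + d = -175
Solving the system yields a = -1, b = -3, c = 6, d = -5.
So q(x) = -x³ - 3x² + 6x - 5.
Then q(1) = -3.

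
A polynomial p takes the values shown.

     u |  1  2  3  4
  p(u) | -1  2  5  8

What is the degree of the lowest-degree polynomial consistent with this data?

Forward differences of the values at u = 1, 2, 3, 4:
  p  : -1  2  5  8
  Δ  : 3  3  3
  Δ^2: 0  0
  Δ^3: 0
The first differences are constant (3) and nonzero, while all higher differences vanish, so the minimal degree is 1.

1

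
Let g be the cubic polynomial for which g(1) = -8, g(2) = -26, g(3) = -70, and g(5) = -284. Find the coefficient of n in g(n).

Write g(n) = an^3 + bn^2 + cn + d. Substituting each data point gives a linear system:
  a + b + c + d = -8
  8a + 4b + 2c + d = -26
  27a + 9b + 3c + d = -70
  125a + 25b + 5c + d = -284
Solving the system yields a = -2, b = -1, c = -1, d = -4.
So g(n) = -2n^3 - n^2 - n - 4.
The coefficient of n is -1.

-1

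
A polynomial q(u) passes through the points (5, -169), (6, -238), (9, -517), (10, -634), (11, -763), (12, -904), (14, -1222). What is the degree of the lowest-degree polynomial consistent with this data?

Divided differences on the nodes 5, 6, 9, 10, 11, 12, 14:
  order 0: -169  -238  -517  -634  -763  -904  -1222
  order 1: -69  -93  -117  -129  -141  -159
  order 2: -6  -6  -6  -6  -6
  order 3: 0  0  0  0
  order 4: 0  0  0
  order 5: 0  0
  order 6: 0
The order-2 divided differences are all -6 (nonzero) and every higher order vanishes, so the data lies on a polynomial of degree exactly 2.

2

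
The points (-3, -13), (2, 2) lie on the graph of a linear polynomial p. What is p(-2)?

-10

Write p(t) = at + b. Substituting each data point gives a linear system:
  -3a + b = -13
  2a + b = 2
Solving the system yields a = 3, b = -4.
So p(t) = 3t - 4.
Then p(-2) = -10.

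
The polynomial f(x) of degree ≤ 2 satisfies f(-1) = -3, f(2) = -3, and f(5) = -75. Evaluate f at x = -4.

Forward differences of the values at x = -1, 2, 5:
  f  : -3  -3  -75
  Δ  : 0  -72
  Δ^2: -72
The second differences are constant, confirming degree 2.
Interpolating (Newton forward form) and evaluating at x = -4 gives f(-4) = -75.

-75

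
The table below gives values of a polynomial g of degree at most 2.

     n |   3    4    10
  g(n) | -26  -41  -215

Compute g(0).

-5

Write g(n) = an^2 + bn + c. Substituting each data point gives a linear system:
  9a + 3b + c = -26
  16a + 4b + c = -41
  100a + 10b + c = -215
Solving the system yields a = -2, b = -1, c = -5.
So g(n) = -2n² - n - 5.
Then g(0) = -5.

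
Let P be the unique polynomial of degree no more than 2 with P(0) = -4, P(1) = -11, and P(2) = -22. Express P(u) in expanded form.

Write P(u) = au^2 + bu + c. Substituting each data point gives a linear system:
  c = -4
  a + b + c = -11
  4a + 2b + c = -22
Solving the system yields a = -2, b = -5, c = -4.
So P(u) = -2u^2 - 5u - 4.
Check: P(0) = -4. ✓

P(u) = -2u^2 - 5u - 4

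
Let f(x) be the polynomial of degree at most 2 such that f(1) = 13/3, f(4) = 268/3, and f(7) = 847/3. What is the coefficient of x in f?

-5/3

Write f(x) = ax^2 + bx + c. Substituting each data point gives a linear system:
  a + b + c = 13/3
  16a + 4b + c = 268/3
  49a + 7b + c = 847/3
Solving the system yields a = 6, b = -5/3, c = 0.
So f(x) = 6x^2 - (5/3)x.
The coefficient of x is -5/3.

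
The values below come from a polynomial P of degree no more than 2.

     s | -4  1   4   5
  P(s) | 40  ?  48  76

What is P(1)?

The 3 known points determine the degree-2 polynomial uniquely.
Write P(s) = as^2 + bs + c. Substituting each data point gives a linear system:
  16a - 4b + c = 40
  16a + 4b + c = 48
  25a + 5b + c = 76
Solving the system yields a = 3, b = 1, c = -4.
So P(s) = 3s² + s - 4.
Then P(1) = 0.

0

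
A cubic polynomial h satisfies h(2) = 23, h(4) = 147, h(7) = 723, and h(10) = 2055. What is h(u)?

Using the Lagrange interpolation formula with nodes 2, 4, 7, 10:
  L_0(u) = (u - 4)(u - 7)(u - 10) / -80
  L_1(u) = (u - 2)(u - 7)(u - 10) / 36
  L_2(u) = (u - 2)(u - 4)(u - 10) / -45
  L_3(u) = (u - 2)(u - 4)(u - 7) / 144
Then h(u) = 23·L_0(u) + 147·L_1(u) + 723·L_2(u) + 2055·L_3(u).
Expanding and collecting terms gives h(u) = 2u^3 + 6u - 5.
Check: h(4) = 147. ✓

h(u) = 2u^3 + 6u - 5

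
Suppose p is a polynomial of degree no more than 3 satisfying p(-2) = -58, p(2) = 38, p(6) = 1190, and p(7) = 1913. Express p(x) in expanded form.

Using the Lagrange interpolation formula with nodes -2, 2, 6, 7:
  L_0(x) = (x - 2)(x - 6)(x - 7) / -288
  L_1(x) = (x + 2)(x - 6)(x - 7) / 80
  L_2(x) = (x + 2)(x - 2)(x - 7) / -32
  L_3(x) = (x + 2)(x - 2)(x - 6) / 45
Then p(x) = -58·L_0(x) + 38·L_1(x) + 1190·L_2(x) + 1913·L_3(x).
Expanding and collecting terms gives p(x) = 6x³ - 3x² + 2.
Check: p(2) = 38. ✓

p(x) = 6x^3 - 3x^2 + 2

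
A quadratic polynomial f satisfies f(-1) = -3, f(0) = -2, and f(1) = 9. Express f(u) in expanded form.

f(u) = 5u^2 + 6u - 2

Using the Lagrange interpolation formula with nodes -1, 0, 1:
  L_0(u) = u(u - 1) / 2
  L_1(u) = (u + 1)(u - 1) / -1
  L_2(u) = (u + 1)u / 2
Then f(u) = -3·L_0(u) - 2·L_1(u) + 9·L_2(u).
Expanding and collecting terms gives f(u) = 5u^2 + 6u - 2.
Check: f(1) = 9. ✓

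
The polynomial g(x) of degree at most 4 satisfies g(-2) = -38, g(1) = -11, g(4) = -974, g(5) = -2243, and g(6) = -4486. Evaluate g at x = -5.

-1703

Write g(x) = ax^4 + bx^3 + cx^2 + dx + e. Substituting each data point gives a linear system:
  16a - 8b + 4c - 2d + e = -38
  a + b + c + d + e = -11
  256a + 64b + 16c + 4d + e = -974
  625a + 125b + 25c + 5d + e = -2243
  1296a + 216b + 36c + 6d + e = -4486
Solving the system yields a = -3, b = -2, c = -4, d = -4, e = 2.
So g(x) = -3x^4 - 2x^3 - 4x^2 - 4x + 2.
Then g(-5) = -1703.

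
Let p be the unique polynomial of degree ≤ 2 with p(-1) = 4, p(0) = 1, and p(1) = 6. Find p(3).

40

Using the Lagrange interpolation formula with nodes -1, 0, 1:
  L_0(t) = t(t - 1) / 2
  L_1(t) = (t + 1)(t - 1) / -1
  L_2(t) = (t + 1)t / 2
Then p(t) = 4·L_0(t) + 1·L_1(t) + 6·L_2(t).
Expanding and collecting terms gives p(t) = 4t^2 + t + 1.
Evaluating at t = 3: p(3) = 40.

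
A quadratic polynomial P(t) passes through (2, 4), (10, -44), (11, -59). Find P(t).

P(t) = -t^2 + 6t - 4

Write P(t) = at^2 + bt + c. Substituting each data point gives a linear system:
  4a + 2b + c = 4
  100a + 10b + c = -44
  121a + 11b + c = -59
Solving the system yields a = -1, b = 6, c = -4.
So P(t) = -t^2 + 6t - 4.
Check: P(2) = 4. ✓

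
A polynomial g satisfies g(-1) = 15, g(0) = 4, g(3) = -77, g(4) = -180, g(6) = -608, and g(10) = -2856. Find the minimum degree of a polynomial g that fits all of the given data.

Divided differences on the nodes -1, 0, 3, 4, 6, 10:
  order 0: 15  4  -77  -180  -608  -2856
  order 1: -11  -27  -103  -214  -562
  order 2: -4  -19  -37  -58
  order 3: -3  -3  -3
  order 4: 0  0
  order 5: 0
The order-3 divided differences are all -3 (nonzero) and every higher order vanishes, so the data lies on a polynomial of degree exactly 3.

3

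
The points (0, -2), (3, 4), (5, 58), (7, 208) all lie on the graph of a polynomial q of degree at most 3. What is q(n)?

q(n) = n^3 - 3n^2 + 2n - 2

Using the Lagrange interpolation formula with nodes 0, 3, 5, 7:
  L_0(n) = (n - 3)(n - 5)(n - 7) / -105
  L_1(n) = n(n - 5)(n - 7) / 24
  L_2(n) = n(n - 3)(n - 7) / -20
  L_3(n) = n(n - 3)(n - 5) / 56
Then q(n) = -2·L_0(n) + 4·L_1(n) + 58·L_2(n) + 208·L_3(n).
Expanding and collecting terms gives q(n) = n³ - 3n² + 2n - 2.
Check: q(5) = 58. ✓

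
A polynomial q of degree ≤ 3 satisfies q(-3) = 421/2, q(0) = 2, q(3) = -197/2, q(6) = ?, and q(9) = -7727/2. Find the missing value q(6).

-1063

On equispaced nodes a degree-3 polynomial has vanishing fourth forward difference, so
  q(-3) - 4·q(0) + 6·q(3) - 4·q(6) + q(9) = 0.
Substituting the known values and solving for q(6):
  -4·q(6) = 4252
  q(6) = -1063.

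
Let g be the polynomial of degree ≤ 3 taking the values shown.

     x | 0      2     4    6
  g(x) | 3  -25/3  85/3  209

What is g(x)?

g(x) = 2x^3 - 6x^2 - (5/3)x + 3

Write g(x) = ax^3 + bx^2 + cx + d. Substituting each data point gives a linear system:
  d = 3
  8a + 4b + 2c + d = -25/3
  64a + 16b + 4c + d = 85/3
  216a + 36b + 6c + d = 209
Solving the system yields a = 2, b = -6, c = -5/3, d = 3.
So g(x) = 2x³ - 6x² - (5/3)x + 3.
Check: g(4) = 85/3. ✓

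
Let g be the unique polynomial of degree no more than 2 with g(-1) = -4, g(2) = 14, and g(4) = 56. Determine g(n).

g(n) = 3n^2 + 3n - 4

Using the Lagrange interpolation formula with nodes -1, 2, 4:
  L_0(n) = (n - 2)(n - 4) / 15
  L_1(n) = (n + 1)(n - 4) / -6
  L_2(n) = (n + 1)(n - 2) / 10
Then g(n) = -4·L_0(n) + 14·L_1(n) + 56·L_2(n).
Expanding and collecting terms gives g(n) = 3n² + 3n - 4.
Check: g(4) = 56. ✓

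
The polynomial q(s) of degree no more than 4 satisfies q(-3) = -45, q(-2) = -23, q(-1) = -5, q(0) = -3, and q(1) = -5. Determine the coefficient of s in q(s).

-4

Write q(s) = as^4 + bs^3 + cs^2 + ds + e. Substituting each data point gives a linear system:
  81a - 27b + 9c - 3d + e = -45
  16a - 8b + 4c - 2d + e = -23
  a - b + c - d + e = -5
  e = -3
  a + b + c + d + e = -5
Solving the system yields a = 1, b = 4, c = -3, d = -4, e = -3.
So q(s) = s^4 + 4s^3 - 3s^2 - 4s - 3.
The coefficient of s is -4.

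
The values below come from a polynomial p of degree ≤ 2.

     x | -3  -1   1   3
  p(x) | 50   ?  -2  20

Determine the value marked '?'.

8

The 3 known points determine the degree-2 polynomial uniquely.
Write p(x) = ax^2 + bx + c. Substituting each data point gives a linear system:
  9a - 3b + c = 50
  a + b + c = -2
  9a + 3b + c = 20
Solving the system yields a = 4, b = -5, c = -1.
So p(x) = 4x^2 - 5x - 1.
Then p(-1) = 8.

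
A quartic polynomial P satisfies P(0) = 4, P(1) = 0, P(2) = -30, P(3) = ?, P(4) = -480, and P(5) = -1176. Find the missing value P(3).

-152

The 5 known points determine the degree-4 polynomial uniquely.
Write P(u) = au^4 + bu^3 + cu^2 + du + e. Substituting each data point gives a linear system:
  e = 4
  a + b + c + d + e = 0
  16a + 8b + 4c + 2d + e = -30
  256a + 64b + 16c + 4d + e = -480
  625a + 125b + 25c + 5d + e = -1176
Solving the system yields a = -2, b = 1, c = -2, d = -1, e = 4.
So P(u) = -2u^4 + u^3 - 2u^2 - u + 4.
Then P(3) = -152.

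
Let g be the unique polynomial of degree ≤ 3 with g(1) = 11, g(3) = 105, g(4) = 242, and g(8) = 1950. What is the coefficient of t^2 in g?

-2

Write g(t) = at^3 + bt^2 + ct + d. Substituting each data point gives a linear system:
  a + b + c + d = 11
  27a + 9b + 3c + d = 105
  64a + 16b + 4c + d = 242
  512a + 64b + 8c + d = 1950
Solving the system yields a = 4, b = -2, c = 3, d = 6.
So g(t) = 4t³ - 2t² + 3t + 6.
The coefficient of t^2 is -2.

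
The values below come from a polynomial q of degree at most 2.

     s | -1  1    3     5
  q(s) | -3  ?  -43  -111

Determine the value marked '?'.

-7

On equispaced nodes a degree-2 polynomial has vanishing third forward difference, so
  - q(-1) + 3·q(1) - 3·q(3) + q(5) = 0.
Substituting the known values and solving for q(1):
  3·q(1) = -21
  q(1) = -7.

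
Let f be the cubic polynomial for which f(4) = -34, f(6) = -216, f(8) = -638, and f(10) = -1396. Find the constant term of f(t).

-6

Write f(t) = at^3 + bt^2 + ct + d. Substituting each data point gives a linear system:
  64a + 16b + 4c + d = -34
  216a + 36b + 6c + d = -216
  512a + 64b + 8c + d = -638
  1000a + 100b + 10c + d = -1396
Solving the system yields a = -2, b = 6, c = 1, d = -6.
So f(t) = -2t^3 + 6t^2 + t - 6.
The constant term is -6.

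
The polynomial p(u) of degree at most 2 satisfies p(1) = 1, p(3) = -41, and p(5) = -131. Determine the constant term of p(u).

4

Write p(u) = au^2 + bu + c. Substituting each data point gives a linear system:
  a + b + c = 1
  9a + 3b + c = -41
  25a + 5b + c = -131
Solving the system yields a = -6, b = 3, c = 4.
So p(u) = -6u^2 + 3u + 4.
The constant term is 4.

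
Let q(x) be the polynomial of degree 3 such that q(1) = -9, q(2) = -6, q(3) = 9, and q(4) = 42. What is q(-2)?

Using the Lagrange interpolation formula with nodes 1, 2, 3, 4:
  L_0(x) = (x - 2)(x - 3)(x - 4) / -6
  L_1(x) = (x - 1)(x - 3)(x - 4) / 2
  L_2(x) = (x - 1)(x - 2)(x - 4) / -2
  L_3(x) = (x - 1)(x - 2)(x - 3) / 6
Then q(x) = -9·L_0(x) - 6·L_1(x) + 9·L_2(x) + 42·L_3(x).
Expanding and collecting terms gives q(x) = x³ - 4x - 6.
Evaluating at x = -2: q(-2) = -6.

-6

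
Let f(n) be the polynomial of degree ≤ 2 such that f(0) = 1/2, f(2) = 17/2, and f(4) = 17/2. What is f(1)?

11/2

Forward differences of the values at n = 0, 2, 4:
  f  : 1/2  17/2  17/2
  Δ  : 8  0
  Δ^2: -8
The second differences are constant, confirming degree 2.
Interpolating (Newton forward form) and evaluating at n = 1 gives f(1) = 11/2.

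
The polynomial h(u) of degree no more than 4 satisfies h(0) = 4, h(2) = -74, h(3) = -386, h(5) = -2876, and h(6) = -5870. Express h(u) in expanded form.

Write h(u) = au^4 + bu^3 + cu^2 + du + e. Substituting each data point gives a linear system:
  e = 4
  16a + 8b + 4c + 2d + e = -74
  81a + 27b + 9c + 3d + e = -386
  625a + 125b + 25c + 5d + e = -2876
  1296a + 216b + 36c + 6d + e = -5870
Solving the system yields a = -4, b = -4, c = 5, d = -1, e = 4.
So h(u) = -4u^4 - 4u^3 + 5u^2 - u + 4.
Check: h(6) = -5870. ✓

h(u) = -4u^4 - 4u^3 + 5u^2 - u + 4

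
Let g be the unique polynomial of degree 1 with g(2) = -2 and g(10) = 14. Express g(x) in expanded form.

Write g(x) = ax + b. Substituting each data point gives a linear system:
  2a + b = -2
  10a + b = 14
Solving the system yields a = 2, b = -6.
So g(x) = 2x - 6.
Check: g(10) = 14. ✓

g(x) = 2x - 6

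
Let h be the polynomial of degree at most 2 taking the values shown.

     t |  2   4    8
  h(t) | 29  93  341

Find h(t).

h(t) = 5t^2 + 2t + 5

Using the Lagrange interpolation formula with nodes 2, 4, 8:
  L_0(t) = (t - 4)(t - 8) / 12
  L_1(t) = (t - 2)(t - 8) / -8
  L_2(t) = (t - 2)(t - 4) / 24
Then h(t) = 29·L_0(t) + 93·L_1(t) + 341·L_2(t).
Expanding and collecting terms gives h(t) = 5t^2 + 2t + 5.
Check: h(2) = 29. ✓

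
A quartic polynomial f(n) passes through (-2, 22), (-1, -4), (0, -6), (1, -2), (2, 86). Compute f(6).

6198

Write f(n) = an^4 + bn^3 + cn^2 + dn + e. Substituting each data point gives a linear system:
  16a - 8b + 4c - 2d + e = 22
  a - b + c - d + e = -4
  e = -6
  a + b + c + d + e = -2
  16a + 8b + 4c + 2d + e = 86
Solving the system yields a = 4, b = 5, c = -1, d = -4, e = -6.
So f(n) = 4n^4 + 5n^3 - n^2 - 4n - 6.
Then f(6) = 6198.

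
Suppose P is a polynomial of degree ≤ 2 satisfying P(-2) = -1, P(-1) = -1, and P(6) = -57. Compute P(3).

-21

Write P(n) = an^2 + bn + c. Substituting each data point gives a linear system:
  4a - 2b + c = -1
  a - b + c = -1
  36a + 6b + c = -57
Solving the system yields a = -1, b = -3, c = -3.
So P(n) = -n² - 3n - 3.
Then P(3) = -21.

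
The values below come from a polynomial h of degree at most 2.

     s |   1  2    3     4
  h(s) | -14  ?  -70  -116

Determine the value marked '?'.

The 3 known points determine the degree-2 polynomial uniquely.
Write h(s) = as^2 + bs + c. Substituting each data point gives a linear system:
  a + b + c = -14
  9a + 3b + c = -70
  16a + 4b + c = -116
Solving the system yields a = -6, b = -4, c = -4.
So h(s) = -6s² - 4s - 4.
Then h(2) = -36.

-36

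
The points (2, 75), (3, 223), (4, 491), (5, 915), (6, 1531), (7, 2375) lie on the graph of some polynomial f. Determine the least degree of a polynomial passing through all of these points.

Forward differences of the values at t = 2, 3, 4, 5, 6, 7:
  f  : 75  223  491  915  1531  2375
  Δ  : 148  268  424  616  844
  Δ^2: 120  156  192  228
  Δ^3: 36  36  36
  Δ^4: 0  0
  Δ^5: 0
The third differences are constant (36) and nonzero, while all higher differences vanish, so the minimal degree is 3.

3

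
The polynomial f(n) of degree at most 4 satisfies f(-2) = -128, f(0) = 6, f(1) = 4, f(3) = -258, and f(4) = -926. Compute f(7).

Write f(n) = an^4 + bn^3 + cn^2 + dn + e. Substituting each data point gives a linear system:
  16a - 8b + 4c - 2d + e = -128
  e = 6
  a + b + c + d + e = 4
  81a + 27b + 9c + 3d + e = -258
  256a + 64b + 16c + 4d + e = -926
Solving the system yields a = -5, b = 6, c = -2, d = -1, e = 6.
So f(n) = -5n^4 + 6n^3 - 2n^2 - n + 6.
Then f(7) = -10046.

-10046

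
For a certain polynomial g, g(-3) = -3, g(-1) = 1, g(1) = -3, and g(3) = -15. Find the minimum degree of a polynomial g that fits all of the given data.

2

Forward differences of the values at t = -3, -1, 1, 3:
  g  : -3  1  -3  -15
  Δ  : 4  -4  -12
  Δ^2: -8  -8
  Δ^3: 0
The second differences are constant (-8) and nonzero, while all higher differences vanish, so the minimal degree is 2.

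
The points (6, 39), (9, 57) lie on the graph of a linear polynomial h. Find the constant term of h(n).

Write h(n) = an + b. Substituting each data point gives a linear system:
  6a + b = 39
  9a + b = 57
Solving the system yields a = 6, b = 3.
So h(n) = 6n + 3.
The constant term is 3.

3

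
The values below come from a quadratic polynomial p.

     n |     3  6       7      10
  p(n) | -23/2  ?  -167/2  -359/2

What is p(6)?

-119/2

The 3 known points determine the degree-2 polynomial uniquely.
Write p(n) = an^2 + bn + c. Substituting each data point gives a linear system:
  9a + 3b + c = -23/2
  49a + 7b + c = -167/2
  100a + 10b + c = -359/2
Solving the system yields a = -2, b = 2, c = 1/2.
So p(n) = -2n^2 + 2n + 1/2.
Then p(6) = -119/2.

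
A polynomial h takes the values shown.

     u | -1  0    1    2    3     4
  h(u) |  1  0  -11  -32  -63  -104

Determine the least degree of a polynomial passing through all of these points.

Forward differences of the values at u = -1, 0, 1, 2, 3, 4:
  h  : 1  0  -11  -32  -63  -104
  Δ  : -1  -11  -21  -31  -41
  Δ^2: -10  -10  -10  -10
  Δ^3: 0  0  0
  Δ^4: 0  0
  Δ^5: 0
The second differences are constant (-10) and nonzero, while all higher differences vanish, so the minimal degree is 2.

2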